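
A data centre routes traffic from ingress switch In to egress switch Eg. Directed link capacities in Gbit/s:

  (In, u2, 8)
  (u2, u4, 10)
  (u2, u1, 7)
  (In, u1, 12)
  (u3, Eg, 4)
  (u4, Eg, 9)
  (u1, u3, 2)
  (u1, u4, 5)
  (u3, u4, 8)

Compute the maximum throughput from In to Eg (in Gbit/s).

Augment In→u1→u3→Eg: bottleneck 2, flow now 2.
Augment In→u1→u4→Eg: bottleneck 5, flow now 7.
Augment In→u2→u4→Eg: bottleneck 4, flow now 11.
No augmenting path remains; maximum flow = 11.
In the residual graph, reachable from In: {In, u1, u2, u4}.
Min-cut edges: u1→u3 (2), u4→Eg (9); capacity 2 + 9 = 11.
This cut is saturated, so no flow can exceed 11.

11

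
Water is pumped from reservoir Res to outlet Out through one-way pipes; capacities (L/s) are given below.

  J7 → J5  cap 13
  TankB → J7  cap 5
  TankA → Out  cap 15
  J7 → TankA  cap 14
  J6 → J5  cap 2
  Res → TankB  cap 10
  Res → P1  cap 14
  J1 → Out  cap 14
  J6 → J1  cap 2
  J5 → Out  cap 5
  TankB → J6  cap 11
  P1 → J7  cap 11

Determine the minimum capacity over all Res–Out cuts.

Augment Res→P1→J7→TankA→Out: bottleneck 11, flow now 11.
Augment Res→TankB→J6→J1→Out: bottleneck 2, flow now 13.
Augment Res→TankB→J6→J5→Out: bottleneck 2, flow now 15.
Augment Res→TankB→J7→TankA→Out: bottleneck 3, flow now 18.
Augment Res→TankB→J7→J5→Out: bottleneck 2, flow now 20.
No augmenting path remains; maximum flow = 20.
By max-flow min-cut, the minimum cut capacity equals the max flow.
In the residual graph, reachable from Res: {Res, P1, TankB, J6}.
Min-cut edges: P1→J7 (11), TankB→J7 (5), J6→J1 (2), J6→J5 (2); capacity 11 + 5 + 2 + 2 = 20.

20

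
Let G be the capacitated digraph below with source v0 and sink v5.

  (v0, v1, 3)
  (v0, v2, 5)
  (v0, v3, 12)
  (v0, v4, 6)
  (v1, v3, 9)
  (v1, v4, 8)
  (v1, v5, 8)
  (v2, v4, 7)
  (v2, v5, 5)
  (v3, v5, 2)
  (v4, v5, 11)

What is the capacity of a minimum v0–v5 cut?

Augment v0→v1→v5: bottleneck 3, flow now 3.
Augment v0→v2→v5: bottleneck 5, flow now 8.
Augment v0→v3→v5: bottleneck 2, flow now 10.
Augment v0→v4→v5: bottleneck 6, flow now 16.
No augmenting path remains; maximum flow = 16.
By max-flow min-cut, the minimum cut capacity equals the max flow.
In the residual graph, reachable from v0: {v0, v3}.
Min-cut edges: v0→v1 (3), v0→v2 (5), v0→v4 (6), v3→v5 (2); capacity 3 + 5 + 6 + 2 = 16.

16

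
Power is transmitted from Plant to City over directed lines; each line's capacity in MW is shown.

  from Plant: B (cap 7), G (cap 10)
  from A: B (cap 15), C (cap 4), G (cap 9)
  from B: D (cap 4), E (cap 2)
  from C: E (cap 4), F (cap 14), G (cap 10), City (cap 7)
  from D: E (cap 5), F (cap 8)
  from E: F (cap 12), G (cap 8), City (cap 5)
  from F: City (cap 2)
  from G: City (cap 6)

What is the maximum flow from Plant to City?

Augment Plant→G→City: bottleneck 6, flow now 6.
Augment Plant→B→E→City: bottleneck 2, flow now 8.
Augment Plant→B→D→E→City: bottleneck 3, flow now 11.
Augment Plant→B→D→F→City: bottleneck 1, flow now 12.
No augmenting path remains; maximum flow = 12.
In the residual graph, reachable from Plant: {Plant, B, G}.
Min-cut edges: B→D (4), B→E (2), G→City (6); capacity 4 + 2 + 6 = 12.
This cut is saturated, so no flow can exceed 12.

12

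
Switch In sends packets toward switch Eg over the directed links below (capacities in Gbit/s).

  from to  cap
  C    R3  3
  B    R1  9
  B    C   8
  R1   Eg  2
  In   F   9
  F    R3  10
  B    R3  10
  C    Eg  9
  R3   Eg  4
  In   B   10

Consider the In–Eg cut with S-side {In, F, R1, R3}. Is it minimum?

No — its capacity is 16, but the minimum cut has capacity 14.

Given cut capacity: 10 + 2 + 4 = 16.
Augment In→B→R1→Eg: bottleneck 2, flow now 2.
Augment In→B→R3→Eg: bottleneck 4, flow now 6.
Augment In→B→C→Eg: bottleneck 4, flow now 10.
Augment In→F→R3→B→C→Eg: bottleneck 4, flow now 14. (uses reverse residual edge)
No augmenting path remains; maximum flow = 14.
In the residual graph, reachable from In: {In, F, R3}.
Min-cut edges: In→B (10), R3→Eg (4); capacity 10 + 4 = 14.
Cut capacity 16 exceeds the max flow 14, so it is not minimum.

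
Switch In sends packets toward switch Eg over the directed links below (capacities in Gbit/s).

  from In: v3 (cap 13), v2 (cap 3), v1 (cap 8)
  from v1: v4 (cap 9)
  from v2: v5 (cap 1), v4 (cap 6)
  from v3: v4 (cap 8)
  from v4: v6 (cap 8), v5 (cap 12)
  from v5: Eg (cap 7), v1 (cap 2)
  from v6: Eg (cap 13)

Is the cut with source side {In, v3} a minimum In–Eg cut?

Given cut capacity: 8 + 3 + 8 = 19.
Augment In→v2→v5→Eg: bottleneck 1, flow now 1.
Augment In→v1→v4→v5→Eg: bottleneck 6, flow now 7.
Augment In→v1→v4→v6→Eg: bottleneck 2, flow now 9.
Augment In→v2→v4→v6→Eg: bottleneck 2, flow now 11.
Augment In→v3→v4→v6→Eg: bottleneck 4, flow now 15.
No augmenting path remains; maximum flow = 15.
In the residual graph, reachable from In: {In, v1, v2, v3, v4, v5}.
Min-cut edges: v4→v6 (8), v5→Eg (7); capacity 8 + 7 = 15.
Cut capacity 19 exceeds the max flow 15, so it is not minimum.

No — its capacity is 19, but the minimum cut has capacity 15.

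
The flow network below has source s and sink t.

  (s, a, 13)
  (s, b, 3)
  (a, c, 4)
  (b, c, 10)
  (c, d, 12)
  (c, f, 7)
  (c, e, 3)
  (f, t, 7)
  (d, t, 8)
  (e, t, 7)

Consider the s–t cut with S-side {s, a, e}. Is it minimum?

No — its capacity is 14, but the minimum cut has capacity 7.

Given cut capacity: 3 + 4 + 7 = 14.
Augment s→a→c→d→t: bottleneck 4, flow now 4.
Augment s→b→c→d→t: bottleneck 3, flow now 7.
No augmenting path remains; maximum flow = 7.
In the residual graph, reachable from s: {s, a}.
Min-cut edges: s→b (3), a→c (4); capacity 3 + 4 = 7.
Cut capacity 14 exceeds the max flow 7, so it is not minimum.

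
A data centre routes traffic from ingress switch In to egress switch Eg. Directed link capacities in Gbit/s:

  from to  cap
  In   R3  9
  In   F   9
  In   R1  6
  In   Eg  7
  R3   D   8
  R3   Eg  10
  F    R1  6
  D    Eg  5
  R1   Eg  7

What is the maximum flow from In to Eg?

Augment In→Eg: bottleneck 7, flow now 7.
Augment In→R3→Eg: bottleneck 9, flow now 16.
Augment In→R1→Eg: bottleneck 6, flow now 22.
Augment In→F→R1→Eg: bottleneck 1, flow now 23.
No augmenting path remains; maximum flow = 23.
In the residual graph, reachable from In: {In, F, R1}.
Min-cut edges: In→R3 (9), In→Eg (7), R1→Eg (7); capacity 9 + 7 + 7 = 23.
This cut is saturated, so no flow can exceed 23.

23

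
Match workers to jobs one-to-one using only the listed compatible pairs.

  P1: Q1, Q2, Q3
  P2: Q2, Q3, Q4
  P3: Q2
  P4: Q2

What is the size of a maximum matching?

3

Unit-capacity flow: source→left, listed edges, right→sink; max matching = max flow.
Augmenting path P1→Q1 (+1); matched 1.
Augmenting path P2→Q2 (+1); matched 2.
Augmenting path P3→Q2→P2→Q3 (+1); matched 3.
No augmenting path remains; maximum matching = 3.
König certificate: {P1, P2, Q2} is a vertex cover of size 3 (every listed pair touches it), so no matching can be larger.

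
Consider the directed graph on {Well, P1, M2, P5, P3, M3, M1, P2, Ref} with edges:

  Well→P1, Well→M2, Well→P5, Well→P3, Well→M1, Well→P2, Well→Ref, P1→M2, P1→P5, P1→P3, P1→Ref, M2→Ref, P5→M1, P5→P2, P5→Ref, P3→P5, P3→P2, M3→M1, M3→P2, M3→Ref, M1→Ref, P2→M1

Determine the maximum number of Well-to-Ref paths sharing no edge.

5

Assign every edge capacity 1; by Menger, the answer equals the max flow.
Path Well→Ref (+1); total 1.
Path Well→P1→Ref (+1); total 2.
Path Well→M2→Ref (+1); total 3.
Path Well→P5→Ref (+1); total 4.
Path Well→M1→Ref (+1); total 5.
No residual Well→Ref path; max flow = 5.
Certifying cut of size 5: {M1→Ref, P5→Ref, Well→M2, Well→P1, Well→Ref}.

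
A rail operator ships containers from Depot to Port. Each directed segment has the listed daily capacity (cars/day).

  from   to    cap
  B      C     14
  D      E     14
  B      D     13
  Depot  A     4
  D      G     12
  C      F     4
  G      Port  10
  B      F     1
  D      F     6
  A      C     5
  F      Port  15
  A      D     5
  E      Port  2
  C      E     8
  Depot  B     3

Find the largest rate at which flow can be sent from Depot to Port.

7

Augment Depot→B→F→Port: bottleneck 1, flow now 1.
Augment Depot→A→C→E→Port: bottleneck 2, flow now 3.
Augment Depot→A→C→F→Port: bottleneck 2, flow now 5.
Augment Depot→B→C→F→Port: bottleneck 2, flow now 7.
No augmenting path remains; maximum flow = 7.
In the residual graph, reachable from Depot: {Depot}.
Min-cut edges: Depot→A (4), Depot→B (3); capacity 4 + 3 = 7.
This cut is saturated, so no flow can exceed 7.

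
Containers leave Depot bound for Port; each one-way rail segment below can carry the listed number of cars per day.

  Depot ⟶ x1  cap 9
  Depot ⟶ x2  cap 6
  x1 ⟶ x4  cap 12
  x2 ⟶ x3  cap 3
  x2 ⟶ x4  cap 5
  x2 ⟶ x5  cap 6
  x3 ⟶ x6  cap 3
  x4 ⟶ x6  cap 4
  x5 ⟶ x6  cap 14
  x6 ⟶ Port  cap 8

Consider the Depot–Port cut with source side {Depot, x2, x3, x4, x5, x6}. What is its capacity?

17

Edges leaving {Depot, x2, x3, x4, x5, x6}: Depot→x1 (9), x6→Port (8).
Cut capacity = 9 + 8 = 17.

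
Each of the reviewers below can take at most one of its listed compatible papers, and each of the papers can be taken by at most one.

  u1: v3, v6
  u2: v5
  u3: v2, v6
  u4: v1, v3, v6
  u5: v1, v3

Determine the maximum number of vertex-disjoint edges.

5

Unit-capacity flow: source→left, listed edges, right→sink; max matching = max flow.
Augmenting path u1→v3 (+1); matched 1.
Augmenting path u2→v5 (+1); matched 2.
Augmenting path u3→v2 (+1); matched 3.
Augmenting path u4→v1 (+1); matched 4.
Augmenting path u5→v1→u4→v6 (+1); matched 5.
No augmenting path remains; maximum matching = 5.
König certificate: {u1, u2, u3, u4, u5} is a vertex cover of size 5 (every listed pair touches it), so no matching can be larger.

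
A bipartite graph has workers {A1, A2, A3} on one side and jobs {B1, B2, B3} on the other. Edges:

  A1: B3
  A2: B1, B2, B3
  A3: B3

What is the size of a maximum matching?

2

Unit-capacity flow: source→left, listed edges, right→sink; max matching = max flow.
Augmenting path A1→B3 (+1); matched 1.
Augmenting path A2→B1 (+1); matched 2.
No augmenting path remains; maximum matching = 2.
König certificate: {A2, B3} is a vertex cover of size 2 (every listed pair touches it), so no matching can be larger.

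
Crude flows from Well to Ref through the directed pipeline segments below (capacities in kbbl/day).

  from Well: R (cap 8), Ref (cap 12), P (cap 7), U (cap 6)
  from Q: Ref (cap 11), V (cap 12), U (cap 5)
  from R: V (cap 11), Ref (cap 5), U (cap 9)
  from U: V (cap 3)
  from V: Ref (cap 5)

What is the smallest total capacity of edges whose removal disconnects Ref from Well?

Augment Well→Ref: bottleneck 12, flow now 12.
Augment Well→R→Ref: bottleneck 5, flow now 17.
Augment Well→R→V→Ref: bottleneck 3, flow now 20.
Augment Well→U→V→Ref: bottleneck 2, flow now 22.
No augmenting path remains; maximum flow = 22.
By max-flow min-cut, the minimum cut capacity equals the max flow.
In the residual graph, reachable from Well: {Well, P, R, U, V}.
Min-cut edges: Well→Ref (12), R→Ref (5), V→Ref (5); capacity 12 + 5 + 5 = 22.

22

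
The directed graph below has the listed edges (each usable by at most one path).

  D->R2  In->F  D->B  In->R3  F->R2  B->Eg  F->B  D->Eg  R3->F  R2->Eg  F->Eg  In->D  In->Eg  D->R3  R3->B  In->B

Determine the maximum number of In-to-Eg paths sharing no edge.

Assign every edge capacity 1; by Menger, the answer equals the max flow.
Path In→Eg (+1); total 1.
Path In→D→Eg (+1); total 2.
Path In→F→Eg (+1); total 3.
Path In→B→Eg (+1); total 4.
Path In→R3→F→R2→Eg (+1); total 5.
No residual In→Eg path; max flow = 5.
Certifying cut of size 5: {In→B, In→D, In→Eg, In→F, In→R3}.

5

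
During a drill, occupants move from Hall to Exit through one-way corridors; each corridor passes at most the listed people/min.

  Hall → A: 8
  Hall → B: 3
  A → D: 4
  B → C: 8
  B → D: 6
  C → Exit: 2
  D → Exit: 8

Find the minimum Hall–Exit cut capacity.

Augment Hall→A→D→Exit: bottleneck 4, flow now 4.
Augment Hall→B→C→Exit: bottleneck 2, flow now 6.
Augment Hall→B→D→Exit: bottleneck 1, flow now 7.
No augmenting path remains; maximum flow = 7.
By max-flow min-cut, the minimum cut capacity equals the max flow.
In the residual graph, reachable from Hall: {Hall, A}.
Min-cut edges: Hall→B (3), A→D (4); capacity 3 + 4 = 7.

7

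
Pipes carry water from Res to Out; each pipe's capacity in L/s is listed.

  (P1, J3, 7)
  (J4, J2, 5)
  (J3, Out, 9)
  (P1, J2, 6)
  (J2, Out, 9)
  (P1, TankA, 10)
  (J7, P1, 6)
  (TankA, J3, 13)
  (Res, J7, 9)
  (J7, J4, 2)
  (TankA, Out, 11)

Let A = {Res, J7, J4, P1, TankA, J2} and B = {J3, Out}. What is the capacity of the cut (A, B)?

40

Edges leaving {Res, J7, J4, P1, TankA, J2}: P1→J3 (7), TankA→J3 (13), TankA→Out (11), J2→Out (9).
Cut capacity = 7 + 13 + 11 + 9 = 40.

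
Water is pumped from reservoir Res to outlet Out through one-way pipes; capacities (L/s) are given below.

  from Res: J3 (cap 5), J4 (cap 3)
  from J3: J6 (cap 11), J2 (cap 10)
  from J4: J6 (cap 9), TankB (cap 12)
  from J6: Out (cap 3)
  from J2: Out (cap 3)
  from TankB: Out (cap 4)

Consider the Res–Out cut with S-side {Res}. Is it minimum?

Given cut capacity: 5 + 3 = 8.
Augment Res→J3→J6→Out: bottleneck 3, flow now 3.
Augment Res→J3→J2→Out: bottleneck 2, flow now 5.
Augment Res→J4→TankB→Out: bottleneck 3, flow now 8.
No augmenting path remains; maximum flow = 8.
Cut capacity 8 equals the max flow, so it is a minimum cut.

Yes — it is a minimum cut (capacity 8).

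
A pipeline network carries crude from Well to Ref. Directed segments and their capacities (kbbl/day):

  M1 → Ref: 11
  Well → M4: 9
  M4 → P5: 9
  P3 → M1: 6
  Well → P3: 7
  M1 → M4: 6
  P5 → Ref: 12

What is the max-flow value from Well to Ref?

15

Augment Well→M4→P5→Ref: bottleneck 9, flow now 9.
Augment Well→P3→M1→Ref: bottleneck 6, flow now 15.
No augmenting path remains; maximum flow = 15.
In the residual graph, reachable from Well: {Well, P3}.
Min-cut edges: Well→M4 (9), P3→M1 (6); capacity 9 + 6 = 15.
This cut is saturated, so no flow can exceed 15.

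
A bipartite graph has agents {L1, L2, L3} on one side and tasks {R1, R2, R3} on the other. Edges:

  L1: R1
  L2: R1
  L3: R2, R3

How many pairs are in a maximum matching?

Unit-capacity flow: source→left, listed edges, right→sink; max matching = max flow.
Augmenting path L1→R1 (+1); matched 1.
Augmenting path L3→R2 (+1); matched 2.
No augmenting path remains; maximum matching = 2.
König certificate: {L3, R1} is a vertex cover of size 2 (every listed pair touches it), so no matching can be larger.

2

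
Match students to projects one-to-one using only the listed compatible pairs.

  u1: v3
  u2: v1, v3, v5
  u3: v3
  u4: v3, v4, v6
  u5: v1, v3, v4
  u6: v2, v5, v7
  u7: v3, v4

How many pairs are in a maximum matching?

Unit-capacity flow: source→left, listed edges, right→sink; max matching = max flow.
Augmenting path u1→v3 (+1); matched 1.
Augmenting path u2→v1 (+1); matched 2.
Augmenting path u4→v4 (+1); matched 3.
Augmenting path u6→v2 (+1); matched 4.
Augmenting path u5→v1→u2→v5 (+1); matched 5.
Augmenting path u7→v4→u4→v6 (+1); matched 6.
No augmenting path remains; maximum matching = 6.
König certificate: {u2, u4, u5, u6, u7, v3} is a vertex cover of size 6 (every listed pair touches it), so no matching can be larger.

6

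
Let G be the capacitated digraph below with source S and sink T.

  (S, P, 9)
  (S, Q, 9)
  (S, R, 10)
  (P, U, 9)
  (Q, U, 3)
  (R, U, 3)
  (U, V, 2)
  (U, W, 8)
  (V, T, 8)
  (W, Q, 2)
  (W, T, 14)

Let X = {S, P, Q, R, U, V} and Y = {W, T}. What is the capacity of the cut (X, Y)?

Edges leaving {S, P, Q, R, U, V}: U→W (8), V→T (8).
Cut capacity = 8 + 8 = 16.

16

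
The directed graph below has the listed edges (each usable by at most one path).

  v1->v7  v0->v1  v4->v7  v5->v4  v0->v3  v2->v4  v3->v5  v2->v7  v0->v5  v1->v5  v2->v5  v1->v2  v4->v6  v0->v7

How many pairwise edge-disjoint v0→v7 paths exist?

Assign every edge capacity 1; by Menger, the answer equals the max flow.
Path v0→v7 (+1); total 1.
Path v0→v1→v7 (+1); total 2.
Path v0→v5→v4→v7 (+1); total 3.
No residual v0→v7 path; max flow = 3.
Certifying cut of size 3: {v0→v1, v0→v7, v5→v4}.

3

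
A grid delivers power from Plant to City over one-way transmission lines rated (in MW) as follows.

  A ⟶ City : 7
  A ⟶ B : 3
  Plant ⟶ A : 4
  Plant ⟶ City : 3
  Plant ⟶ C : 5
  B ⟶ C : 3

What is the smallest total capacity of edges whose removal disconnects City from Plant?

7

Augment Plant→City: bottleneck 3, flow now 3.
Augment Plant→A→City: bottleneck 4, flow now 7.
No augmenting path remains; maximum flow = 7.
By max-flow min-cut, the minimum cut capacity equals the max flow.
In the residual graph, reachable from Plant: {Plant, C}.
Min-cut edges: Plant→A (4), Plant→City (3); capacity 4 + 3 = 7.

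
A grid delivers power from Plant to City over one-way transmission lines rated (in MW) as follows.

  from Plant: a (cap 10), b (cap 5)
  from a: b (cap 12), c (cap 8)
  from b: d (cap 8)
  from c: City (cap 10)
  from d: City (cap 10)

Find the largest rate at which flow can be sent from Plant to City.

Augment Plant→a→c→City: bottleneck 8, flow now 8.
Augment Plant→b→d→City: bottleneck 5, flow now 13.
Augment Plant→a→b→d→City: bottleneck 2, flow now 15.
No augmenting path remains; maximum flow = 15.
In the residual graph, reachable from Plant: {Plant}.
Min-cut edges: Plant→a (10), Plant→b (5); capacity 10 + 5 = 15.
This cut is saturated, so no flow can exceed 15.

15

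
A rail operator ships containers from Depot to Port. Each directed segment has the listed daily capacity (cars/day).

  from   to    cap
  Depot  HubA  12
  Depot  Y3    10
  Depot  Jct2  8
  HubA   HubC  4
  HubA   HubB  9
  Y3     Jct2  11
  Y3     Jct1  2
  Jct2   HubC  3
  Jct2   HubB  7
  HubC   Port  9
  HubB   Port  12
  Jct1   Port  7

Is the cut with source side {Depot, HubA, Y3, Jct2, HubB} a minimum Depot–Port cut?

Given cut capacity: 4 + 2 + 3 + 12 = 21.
Augment Depot→HubA→HubC→Port: bottleneck 4, flow now 4.
Augment Depot→HubA→HubB→Port: bottleneck 8, flow now 12.
Augment Depot→Y3→Jct1→Port: bottleneck 2, flow now 14.
Augment Depot→Jct2→HubC→Port: bottleneck 3, flow now 17.
Augment Depot→Jct2→HubB→Port: bottleneck 4, flow now 21.
No augmenting path remains; maximum flow = 21.
Cut capacity 21 equals the max flow, so it is a minimum cut.

Yes — it is a minimum cut (capacity 21).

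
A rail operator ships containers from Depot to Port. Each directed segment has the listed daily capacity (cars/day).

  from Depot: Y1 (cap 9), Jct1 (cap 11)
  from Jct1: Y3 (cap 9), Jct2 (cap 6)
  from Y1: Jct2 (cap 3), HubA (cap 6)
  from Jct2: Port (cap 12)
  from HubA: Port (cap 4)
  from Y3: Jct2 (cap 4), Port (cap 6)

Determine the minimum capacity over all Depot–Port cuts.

18

Augment Depot→Jct1→Jct2→Port: bottleneck 6, flow now 6.
Augment Depot→Jct1→Y3→Port: bottleneck 5, flow now 11.
Augment Depot→Y1→Jct2→Port: bottleneck 3, flow now 14.
Augment Depot→Y1→HubA→Port: bottleneck 4, flow now 18.
No augmenting path remains; maximum flow = 18.
By max-flow min-cut, the minimum cut capacity equals the max flow.
In the residual graph, reachable from Depot: {Depot, Y1, HubA}.
Min-cut edges: Depot→Jct1 (11), Y1→Jct2 (3), HubA→Port (4); capacity 11 + 3 + 4 = 18.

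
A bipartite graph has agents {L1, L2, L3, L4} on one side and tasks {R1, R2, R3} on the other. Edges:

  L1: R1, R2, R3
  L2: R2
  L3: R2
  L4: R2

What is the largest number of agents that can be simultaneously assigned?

Unit-capacity flow: source→left, listed edges, right→sink; max matching = max flow.
Augmenting path L1→R1 (+1); matched 1.
Augmenting path L2→R2 (+1); matched 2.
No augmenting path remains; maximum matching = 2.
König certificate: {L1, R2} is a vertex cover of size 2 (every listed pair touches it), so no matching can be larger.

2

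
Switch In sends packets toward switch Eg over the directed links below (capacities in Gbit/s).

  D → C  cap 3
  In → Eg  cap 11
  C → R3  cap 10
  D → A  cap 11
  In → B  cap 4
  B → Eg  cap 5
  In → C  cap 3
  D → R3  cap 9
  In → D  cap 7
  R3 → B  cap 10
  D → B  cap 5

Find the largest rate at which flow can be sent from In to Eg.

Augment In→Eg: bottleneck 11, flow now 11.
Augment In→B→Eg: bottleneck 4, flow now 15.
Augment In→D→B→Eg: bottleneck 1, flow now 16.
No augmenting path remains; maximum flow = 16.
In the residual graph, reachable from In: {In, D, A, C, R3, B}.
Min-cut edges: In→Eg (11), B→Eg (5); capacity 11 + 5 = 16.
This cut is saturated, so no flow can exceed 16.

16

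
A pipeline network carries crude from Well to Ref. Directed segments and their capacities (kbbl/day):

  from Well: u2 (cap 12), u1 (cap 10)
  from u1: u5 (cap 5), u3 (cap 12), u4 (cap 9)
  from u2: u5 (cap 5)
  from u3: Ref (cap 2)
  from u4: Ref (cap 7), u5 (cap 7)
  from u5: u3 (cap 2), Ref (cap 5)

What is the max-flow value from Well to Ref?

14

Augment Well→u1→u3→Ref: bottleneck 2, flow now 2.
Augment Well→u1→u4→Ref: bottleneck 7, flow now 9.
Augment Well→u1→u5→Ref: bottleneck 1, flow now 10.
Augment Well→u2→u5→Ref: bottleneck 4, flow now 14.
No augmenting path remains; maximum flow = 14.
In the residual graph, reachable from Well: {Well, u1, u2, u3, u4, u5}.
Min-cut edges: u3→Ref (2), u4→Ref (7), u5→Ref (5); capacity 2 + 7 + 5 = 14.
This cut is saturated, so no flow can exceed 14.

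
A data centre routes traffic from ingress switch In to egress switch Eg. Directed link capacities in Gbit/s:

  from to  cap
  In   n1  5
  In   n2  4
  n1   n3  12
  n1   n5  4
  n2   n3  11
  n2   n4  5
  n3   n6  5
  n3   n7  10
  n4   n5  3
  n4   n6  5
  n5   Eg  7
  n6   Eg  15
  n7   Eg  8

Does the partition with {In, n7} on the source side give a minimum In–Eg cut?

No — its capacity is 17, but the minimum cut has capacity 9.

Given cut capacity: 5 + 4 + 8 = 17.
Augment In→n1→n5→Eg: bottleneck 4, flow now 4.
Augment In→n1→n3→n6→Eg: bottleneck 1, flow now 5.
Augment In→n2→n3→n6→Eg: bottleneck 4, flow now 9.
No augmenting path remains; maximum flow = 9.
In the residual graph, reachable from In: {In}.
Min-cut edges: In→n1 (5), In→n2 (4); capacity 5 + 4 = 9.
Cut capacity 17 exceeds the max flow 9, so it is not minimum.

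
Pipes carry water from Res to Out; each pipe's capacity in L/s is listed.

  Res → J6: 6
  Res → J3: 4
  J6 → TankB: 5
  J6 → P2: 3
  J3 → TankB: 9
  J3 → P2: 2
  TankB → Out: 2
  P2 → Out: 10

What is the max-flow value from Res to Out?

Augment Res→J6→TankB→Out: bottleneck 2, flow now 2.
Augment Res→J6→P2→Out: bottleneck 3, flow now 5.
Augment Res→J3→P2→Out: bottleneck 2, flow now 7.
No augmenting path remains; maximum flow = 7.
In the residual graph, reachable from Res: {Res, J6, J3, TankB}.
Min-cut edges: J6→P2 (3), J3→P2 (2), TankB→Out (2); capacity 3 + 2 + 2 = 7.
This cut is saturated, so no flow can exceed 7.

7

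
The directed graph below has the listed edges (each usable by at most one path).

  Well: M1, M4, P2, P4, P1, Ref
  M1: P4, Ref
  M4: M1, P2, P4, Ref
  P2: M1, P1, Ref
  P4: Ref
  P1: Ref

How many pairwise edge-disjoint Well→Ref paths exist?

6

Assign every edge capacity 1; by Menger, the answer equals the max flow.
Path Well→Ref (+1); total 1.
Path Well→M1→Ref (+1); total 2.
Path Well→M4→Ref (+1); total 3.
Path Well→P2→Ref (+1); total 4.
Path Well→P4→Ref (+1); total 5.
Path Well→P1→Ref (+1); total 6.
No residual Well→Ref path; max flow = 6.
Certifying cut of size 6: {Well→M1, Well→M4, Well→P1, Well→P2, Well→P4, Well→Ref}.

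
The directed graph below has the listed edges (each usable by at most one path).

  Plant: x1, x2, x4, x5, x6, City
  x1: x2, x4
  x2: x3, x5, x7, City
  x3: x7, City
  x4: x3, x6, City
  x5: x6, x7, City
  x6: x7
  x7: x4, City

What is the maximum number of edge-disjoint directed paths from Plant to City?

Assign every edge capacity 1; by Menger, the answer equals the max flow.
Path Plant→City (+1); total 1.
Path Plant→x2→City (+1); total 2.
Path Plant→x4→City (+1); total 3.
Path Plant→x5→City (+1); total 4.
Path Plant→x6→x7→City (+1); total 5.
Path Plant→x1→x2→x3→City (+1); total 6.
No residual Plant→City path; max flow = 6.
Certifying cut of size 6: {Plant→City, Plant→x1, Plant→x2, Plant→x4, Plant→x5, Plant→x6}.

6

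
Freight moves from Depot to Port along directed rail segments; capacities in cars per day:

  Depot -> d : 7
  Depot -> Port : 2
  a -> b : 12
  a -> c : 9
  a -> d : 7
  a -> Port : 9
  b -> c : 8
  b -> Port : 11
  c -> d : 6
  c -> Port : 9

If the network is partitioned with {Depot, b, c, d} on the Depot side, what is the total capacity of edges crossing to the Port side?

Edges leaving {Depot, b, c, d}: Depot→Port (2), b→Port (11), c→Port (9).
Cut capacity = 2 + 11 + 9 = 22.

22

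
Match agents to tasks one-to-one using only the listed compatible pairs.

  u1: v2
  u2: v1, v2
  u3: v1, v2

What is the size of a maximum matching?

Unit-capacity flow: source→left, listed edges, right→sink; max matching = max flow.
Augmenting path u1→v2 (+1); matched 1.
Augmenting path u2→v1 (+1); matched 2.
No augmenting path remains; maximum matching = 2.
König certificate: {v1, v2} is a vertex cover of size 2 (every listed pair touches it), so no matching can be larger.

2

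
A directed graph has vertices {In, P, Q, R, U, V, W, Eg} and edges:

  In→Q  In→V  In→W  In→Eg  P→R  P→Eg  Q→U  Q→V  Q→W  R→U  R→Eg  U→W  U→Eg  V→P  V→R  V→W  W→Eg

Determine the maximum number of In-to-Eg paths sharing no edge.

4

Assign every edge capacity 1; by Menger, the answer equals the max flow.
Path In→Eg (+1); total 1.
Path In→W→Eg (+1); total 2.
Path In→Q→U→Eg (+1); total 3.
Path In→V→P→Eg (+1); total 4.
No residual In→Eg path; max flow = 4.
Certifying cut of size 4: {In→Eg, In→Q, In→V, In→W}.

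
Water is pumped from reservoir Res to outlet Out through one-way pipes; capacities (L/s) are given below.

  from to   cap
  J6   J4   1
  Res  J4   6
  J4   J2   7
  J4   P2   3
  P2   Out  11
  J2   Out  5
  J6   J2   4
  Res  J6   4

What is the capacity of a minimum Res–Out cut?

Augment Res→J4→P2→Out: bottleneck 3, flow now 3.
Augment Res→J4→J2→Out: bottleneck 3, flow now 6.
Augment Res→J6→J2→Out: bottleneck 2, flow now 8.
No augmenting path remains; maximum flow = 8.
By max-flow min-cut, the minimum cut capacity equals the max flow.
In the residual graph, reachable from Res: {Res, J4, J6, J2}.
Min-cut edges: J4→P2 (3), J2→Out (5); capacity 3 + 5 = 8.

8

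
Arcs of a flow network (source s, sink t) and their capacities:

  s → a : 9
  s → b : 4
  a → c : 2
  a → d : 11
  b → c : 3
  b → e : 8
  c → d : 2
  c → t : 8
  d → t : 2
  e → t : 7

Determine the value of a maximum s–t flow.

8

Augment s→a→c→t: bottleneck 2, flow now 2.
Augment s→a→d→t: bottleneck 2, flow now 4.
Augment s→b→c→t: bottleneck 3, flow now 7.
Augment s→b→e→t: bottleneck 1, flow now 8.
No augmenting path remains; maximum flow = 8.
In the residual graph, reachable from s: {s, a, d}.
Min-cut edges: s→b (4), a→c (2), d→t (2); capacity 4 + 2 + 2 = 8.
This cut is saturated, so no flow can exceed 8.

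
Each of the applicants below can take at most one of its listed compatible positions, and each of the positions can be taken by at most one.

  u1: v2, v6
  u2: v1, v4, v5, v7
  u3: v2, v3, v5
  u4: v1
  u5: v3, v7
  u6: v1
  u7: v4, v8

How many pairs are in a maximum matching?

Unit-capacity flow: source→left, listed edges, right→sink; max matching = max flow.
Augmenting path u1→v2 (+1); matched 1.
Augmenting path u2→v1 (+1); matched 2.
Augmenting path u3→v3 (+1); matched 3.
Augmenting path u5→v7 (+1); matched 4.
Augmenting path u7→v4 (+1); matched 5.
Augmenting path u4→v1→u2→v5 (+1); matched 6.
No augmenting path remains; maximum matching = 6.
König certificate: {u1, u2, u3, u5, u7, v1} is a vertex cover of size 6 (every listed pair touches it), so no matching can be larger.

6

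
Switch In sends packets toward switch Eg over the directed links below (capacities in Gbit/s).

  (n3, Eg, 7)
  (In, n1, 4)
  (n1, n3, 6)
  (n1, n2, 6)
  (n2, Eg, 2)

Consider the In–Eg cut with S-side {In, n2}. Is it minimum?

Given cut capacity: 4 + 2 = 6.
Augment In→n1→n2→Eg: bottleneck 2, flow now 2.
Augment In→n1→n3→Eg: bottleneck 2, flow now 4.
No augmenting path remains; maximum flow = 4.
In the residual graph, reachable from In: {In}.
Min-cut edges: In→n1 (4); capacity 4 = 4.
Cut capacity 6 exceeds the max flow 4, so it is not minimum.

No — its capacity is 6, but the minimum cut has capacity 4.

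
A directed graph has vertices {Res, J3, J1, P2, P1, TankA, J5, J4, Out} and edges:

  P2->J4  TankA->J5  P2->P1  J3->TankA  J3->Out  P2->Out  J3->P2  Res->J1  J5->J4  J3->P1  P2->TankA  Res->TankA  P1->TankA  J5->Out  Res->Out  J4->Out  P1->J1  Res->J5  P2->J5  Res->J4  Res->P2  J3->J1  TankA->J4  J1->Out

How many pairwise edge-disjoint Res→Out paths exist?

Assign every edge capacity 1; by Menger, the answer equals the max flow.
Path Res→Out (+1); total 1.
Path Res→J1→Out (+1); total 2.
Path Res→P2→Out (+1); total 3.
Path Res→J5→Out (+1); total 4.
Path Res→J4→Out (+1); total 5.
No residual Res→Out path; max flow = 5.
Certifying cut of size 5: {J4→Out, J5→Out, Res→J1, Res→Out, Res→P2}.

5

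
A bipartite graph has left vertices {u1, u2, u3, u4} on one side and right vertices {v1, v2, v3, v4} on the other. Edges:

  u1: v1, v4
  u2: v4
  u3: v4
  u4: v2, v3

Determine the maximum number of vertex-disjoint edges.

3

Unit-capacity flow: source→left, listed edges, right→sink; max matching = max flow.
Augmenting path u1→v1 (+1); matched 1.
Augmenting path u2→v4 (+1); matched 2.
Augmenting path u4→v2 (+1); matched 3.
No augmenting path remains; maximum matching = 3.
König certificate: {u1, u4, v4} is a vertex cover of size 3 (every listed pair touches it), so no matching can be larger.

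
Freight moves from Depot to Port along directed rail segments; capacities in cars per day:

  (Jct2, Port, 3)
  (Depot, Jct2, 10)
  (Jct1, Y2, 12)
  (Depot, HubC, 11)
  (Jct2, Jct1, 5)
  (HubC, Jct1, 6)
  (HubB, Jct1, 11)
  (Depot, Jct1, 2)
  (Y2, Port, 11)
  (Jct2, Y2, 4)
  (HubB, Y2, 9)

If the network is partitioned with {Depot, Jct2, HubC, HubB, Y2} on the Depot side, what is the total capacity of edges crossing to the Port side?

38

Edges leaving {Depot, Jct2, HubC, HubB, Y2}: Depot→Jct1 (2), Jct2→Jct1 (5), Jct2→Port (3), HubC→Jct1 (6), HubB→Jct1 (11), Y2→Port (11).
Cut capacity = 2 + 5 + 3 + 6 + 11 + 11 = 38.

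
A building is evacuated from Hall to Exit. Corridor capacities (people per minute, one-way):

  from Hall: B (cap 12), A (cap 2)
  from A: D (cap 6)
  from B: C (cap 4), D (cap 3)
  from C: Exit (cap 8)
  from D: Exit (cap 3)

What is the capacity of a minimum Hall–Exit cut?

7

Augment Hall→A→D→Exit: bottleneck 2, flow now 2.
Augment Hall→B→C→Exit: bottleneck 4, flow now 6.
Augment Hall→B→D→Exit: bottleneck 1, flow now 7.
No augmenting path remains; maximum flow = 7.
By max-flow min-cut, the minimum cut capacity equals the max flow.
In the residual graph, reachable from Hall: {Hall, A, B, D}.
Min-cut edges: B→C (4), D→Exit (3); capacity 4 + 3 = 7.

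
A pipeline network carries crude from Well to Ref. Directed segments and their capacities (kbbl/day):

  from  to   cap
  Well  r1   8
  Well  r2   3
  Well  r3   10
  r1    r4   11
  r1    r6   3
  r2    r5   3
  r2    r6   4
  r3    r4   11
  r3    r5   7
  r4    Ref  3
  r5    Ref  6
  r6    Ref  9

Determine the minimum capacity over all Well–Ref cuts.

15

Augment Well→r1→r4→Ref: bottleneck 3, flow now 3.
Augment Well→r1→r6→Ref: bottleneck 3, flow now 6.
Augment Well→r2→r5→Ref: bottleneck 3, flow now 9.
Augment Well→r3→r5→Ref: bottleneck 3, flow now 12.
Augment Well→r3→r5→r2→r6→Ref: bottleneck 3, flow now 15. (uses reverse residual edge)
No augmenting path remains; maximum flow = 15.
By max-flow min-cut, the minimum cut capacity equals the max flow.
In the residual graph, reachable from Well: {Well, r1, r3, r4, r5}.
Min-cut edges: Well→r2 (3), r1→r6 (3), r4→Ref (3), r5→Ref (6); capacity 3 + 3 + 3 + 6 = 15.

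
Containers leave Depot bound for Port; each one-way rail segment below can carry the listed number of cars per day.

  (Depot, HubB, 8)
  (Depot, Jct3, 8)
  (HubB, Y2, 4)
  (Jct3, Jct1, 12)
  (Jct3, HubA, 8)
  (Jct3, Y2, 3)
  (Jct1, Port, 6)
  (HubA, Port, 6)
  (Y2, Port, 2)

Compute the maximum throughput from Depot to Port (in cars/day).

10

Augment Depot→HubB→Y2→Port: bottleneck 2, flow now 2.
Augment Depot→Jct3→Jct1→Port: bottleneck 6, flow now 8.
Augment Depot→Jct3→HubA→Port: bottleneck 2, flow now 10.
No augmenting path remains; maximum flow = 10.
In the residual graph, reachable from Depot: {Depot, HubB, Y2}.
Min-cut edges: Depot→Jct3 (8), Y2→Port (2); capacity 8 + 2 = 10.
This cut is saturated, so no flow can exceed 10.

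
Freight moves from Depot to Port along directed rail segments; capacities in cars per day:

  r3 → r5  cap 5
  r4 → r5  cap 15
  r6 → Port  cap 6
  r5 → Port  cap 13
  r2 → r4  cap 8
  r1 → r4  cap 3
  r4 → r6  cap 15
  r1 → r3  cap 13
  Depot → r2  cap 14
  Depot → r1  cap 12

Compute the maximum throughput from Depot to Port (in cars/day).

Augment Depot→r1→r3→r5→Port: bottleneck 5, flow now 5.
Augment Depot→r1→r4→r5→Port: bottleneck 3, flow now 8.
Augment Depot→r2→r4→r5→Port: bottleneck 5, flow now 13.
Augment Depot→r2→r4→r6→Port: bottleneck 3, flow now 16.
No augmenting path remains; maximum flow = 16.
In the residual graph, reachable from Depot: {Depot, r1, r2, r3}.
Min-cut edges: r1→r4 (3), r2→r4 (8), r3→r5 (5); capacity 3 + 8 + 5 = 16.
This cut is saturated, so no flow can exceed 16.

16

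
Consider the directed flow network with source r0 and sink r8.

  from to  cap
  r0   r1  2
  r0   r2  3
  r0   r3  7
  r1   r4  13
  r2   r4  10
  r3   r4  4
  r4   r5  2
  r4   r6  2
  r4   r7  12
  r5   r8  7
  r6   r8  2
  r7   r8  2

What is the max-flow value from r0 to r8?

6

Augment r0→r1→r4→r5→r8: bottleneck 2, flow now 2.
Augment r0→r2→r4→r6→r8: bottleneck 2, flow now 4.
Augment r0→r2→r4→r7→r8: bottleneck 1, flow now 5.
Augment r0→r3→r4→r7→r8: bottleneck 1, flow now 6.
No augmenting path remains; maximum flow = 6.
In the residual graph, reachable from r0: {r0, r1, r2, r3, r4, r7}.
Min-cut edges: r4→r5 (2), r4→r6 (2), r7→r8 (2); capacity 2 + 2 + 2 = 6.
This cut is saturated, so no flow can exceed 6.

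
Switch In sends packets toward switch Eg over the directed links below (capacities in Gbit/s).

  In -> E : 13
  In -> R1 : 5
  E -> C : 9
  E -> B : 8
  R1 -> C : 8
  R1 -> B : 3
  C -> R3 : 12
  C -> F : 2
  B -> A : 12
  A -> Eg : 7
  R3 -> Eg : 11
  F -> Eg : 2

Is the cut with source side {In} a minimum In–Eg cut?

Yes — it is a minimum cut (capacity 18).

Given cut capacity: 13 + 5 = 18.
Augment In→E→C→R3→Eg: bottleneck 9, flow now 9.
Augment In→E→B→A→Eg: bottleneck 4, flow now 13.
Augment In→R1→C→R3→Eg: bottleneck 2, flow now 15.
Augment In→R1→C→F→Eg: bottleneck 2, flow now 17.
Augment In→R1→B→A→Eg: bottleneck 1, flow now 18.
No augmenting path remains; maximum flow = 18.
Cut capacity 18 equals the max flow, so it is a minimum cut.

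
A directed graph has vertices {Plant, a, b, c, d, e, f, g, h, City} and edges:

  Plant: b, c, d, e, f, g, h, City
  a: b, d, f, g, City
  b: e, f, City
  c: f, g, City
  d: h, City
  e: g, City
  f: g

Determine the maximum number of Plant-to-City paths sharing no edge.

Assign every edge capacity 1; by Menger, the answer equals the max flow.
Path Plant→City (+1); total 1.
Path Plant→b→City (+1); total 2.
Path Plant→c→City (+1); total 3.
Path Plant→d→City (+1); total 4.
Path Plant→e→City (+1); total 5.
No residual Plant→City path; max flow = 5.
Certifying cut of size 5: {Plant→City, Plant→b, Plant→c, Plant→d, Plant→e}.

5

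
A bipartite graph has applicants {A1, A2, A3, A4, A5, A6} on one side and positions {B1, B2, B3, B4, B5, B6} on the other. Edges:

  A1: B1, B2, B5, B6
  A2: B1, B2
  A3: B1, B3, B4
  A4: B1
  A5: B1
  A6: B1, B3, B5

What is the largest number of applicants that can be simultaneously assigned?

5

Unit-capacity flow: source→left, listed edges, right→sink; max matching = max flow.
Augmenting path A1→B1 (+1); matched 1.
Augmenting path A2→B2 (+1); matched 2.
Augmenting path A3→B3 (+1); matched 3.
Augmenting path A6→B5 (+1); matched 4.
Augmenting path A4→B1→A1→B6 (+1); matched 5.
No augmenting path remains; maximum matching = 5.
König certificate: {A1, A2, A3, A6, B1} is a vertex cover of size 5 (every listed pair touches it), so no matching can be larger.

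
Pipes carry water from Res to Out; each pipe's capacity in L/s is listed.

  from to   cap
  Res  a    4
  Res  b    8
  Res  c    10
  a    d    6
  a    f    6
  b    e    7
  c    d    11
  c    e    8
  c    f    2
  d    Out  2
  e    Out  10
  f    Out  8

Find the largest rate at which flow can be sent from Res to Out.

Augment Res→a→d→Out: bottleneck 2, flow now 2.
Augment Res→a→f→Out: bottleneck 2, flow now 4.
Augment Res→b→e→Out: bottleneck 7, flow now 11.
Augment Res→c→e→Out: bottleneck 3, flow now 14.
Augment Res→c→f→Out: bottleneck 2, flow now 16.
Augment Res→c→d→a→f→Out: bottleneck 2, flow now 18. (uses reverse residual edge)
No augmenting path remains; maximum flow = 18.
In the residual graph, reachable from Res: {Res, b, c, d, e}.
Min-cut edges: Res→a (4), c→f (2), d→Out (2), e→Out (10); capacity 4 + 2 + 2 + 10 = 18.
This cut is saturated, so no flow can exceed 18.

18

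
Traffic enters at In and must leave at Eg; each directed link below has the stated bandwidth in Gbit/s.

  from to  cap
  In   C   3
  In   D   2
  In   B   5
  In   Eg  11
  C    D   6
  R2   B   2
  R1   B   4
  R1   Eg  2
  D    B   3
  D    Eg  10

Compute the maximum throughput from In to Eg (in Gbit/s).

16

Augment In→Eg: bottleneck 11, flow now 11.
Augment In→D→Eg: bottleneck 2, flow now 13.
Augment In→C→D→Eg: bottleneck 3, flow now 16.
No augmenting path remains; maximum flow = 16.
In the residual graph, reachable from In: {In, B}.
Min-cut edges: In→C (3), In→D (2), In→Eg (11); capacity 3 + 2 + 11 = 16.
This cut is saturated, so no flow can exceed 16.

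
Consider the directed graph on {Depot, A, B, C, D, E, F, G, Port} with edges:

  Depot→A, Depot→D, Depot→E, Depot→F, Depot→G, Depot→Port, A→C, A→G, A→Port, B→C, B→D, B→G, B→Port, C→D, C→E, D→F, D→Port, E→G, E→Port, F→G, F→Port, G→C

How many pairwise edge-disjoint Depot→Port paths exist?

5

Assign every edge capacity 1; by Menger, the answer equals the max flow.
Path Depot→Port (+1); total 1.
Path Depot→A→Port (+1); total 2.
Path Depot→D→Port (+1); total 3.
Path Depot→E→Port (+1); total 4.
Path Depot→F→Port (+1); total 5.
No residual Depot→Port path; max flow = 5.
Certifying cut of size 5: {D→Port, Depot→A, Depot→Port, E→Port, F→Port}.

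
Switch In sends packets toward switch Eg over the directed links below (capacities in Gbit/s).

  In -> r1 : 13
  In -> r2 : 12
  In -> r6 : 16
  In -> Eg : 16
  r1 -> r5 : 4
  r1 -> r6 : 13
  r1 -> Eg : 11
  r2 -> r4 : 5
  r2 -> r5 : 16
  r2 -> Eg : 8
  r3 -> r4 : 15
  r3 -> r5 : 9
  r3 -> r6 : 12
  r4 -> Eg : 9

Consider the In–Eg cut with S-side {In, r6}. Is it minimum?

No — its capacity is 41, but the minimum cut has capacity 39.

Given cut capacity: 13 + 12 + 16 = 41.
Augment In→Eg: bottleneck 16, flow now 16.
Augment In→r1→Eg: bottleneck 11, flow now 27.
Augment In→r2→Eg: bottleneck 8, flow now 35.
Augment In→r2→r4→Eg: bottleneck 4, flow now 39.
No augmenting path remains; maximum flow = 39.
In the residual graph, reachable from In: {In, r1, r5, r6}.
Min-cut edges: In→r2 (12), In→Eg (16), r1→Eg (11); capacity 12 + 16 + 11 = 39.
Cut capacity 41 exceeds the max flow 39, so it is not minimum.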